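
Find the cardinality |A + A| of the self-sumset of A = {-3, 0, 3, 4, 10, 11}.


A + A = {a + a' : a, a' ∈ A}; |A| = 6.
General bounds: 2|A| - 1 ≤ |A + A| ≤ |A|(|A|+1)/2, i.e. 11 ≤ |A + A| ≤ 21.
Lower bound 2|A|-1 is attained iff A is an arithmetic progression.
Enumerate sums a + a' for a ≤ a' (symmetric, so this suffices):
a = -3: -3+-3=-6, -3+0=-3, -3+3=0, -3+4=1, -3+10=7, -3+11=8
a = 0: 0+0=0, 0+3=3, 0+4=4, 0+10=10, 0+11=11
a = 3: 3+3=6, 3+4=7, 3+10=13, 3+11=14
a = 4: 4+4=8, 4+10=14, 4+11=15
a = 10: 10+10=20, 10+11=21
a = 11: 11+11=22
Distinct sums: {-6, -3, 0, 1, 3, 4, 6, 7, 8, 10, 11, 13, 14, 15, 20, 21, 22}
|A + A| = 17

|A + A| = 17


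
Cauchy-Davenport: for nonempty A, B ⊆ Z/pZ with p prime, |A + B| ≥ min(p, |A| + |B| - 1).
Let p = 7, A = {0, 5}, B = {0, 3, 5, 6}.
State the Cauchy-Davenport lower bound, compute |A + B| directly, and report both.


Cauchy-Davenport: |A + B| ≥ min(p, |A| + |B| - 1) for A, B nonempty in Z/pZ.
|A| = 2, |B| = 4, p = 7.
CD lower bound = min(7, 2 + 4 - 1) = min(7, 5) = 5.
Compute A + B mod 7 directly:
a = 0: 0+0=0, 0+3=3, 0+5=5, 0+6=6
a = 5: 5+0=5, 5+3=1, 5+5=3, 5+6=4
A + B = {0, 1, 3, 4, 5, 6}, so |A + B| = 6.
Verify: 6 ≥ 5? Yes ✓.

CD lower bound = 5, actual |A + B| = 6.


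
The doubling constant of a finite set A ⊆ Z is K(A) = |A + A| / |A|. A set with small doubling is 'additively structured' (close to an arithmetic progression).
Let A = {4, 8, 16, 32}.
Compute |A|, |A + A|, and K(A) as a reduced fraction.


|A| = 4.
Compute A + A by enumerating all 16 pairs.
A + A = {8, 12, 16, 20, 24, 32, 36, 40, 48, 64}, so |A + A| = 10.
K = |A + A| / |A| = 10/4 = 5/2 ≈ 2.5000.
Reference: AP of size 4 gives K = 7/4 ≈ 1.7500; a fully generic set of size 4 gives K ≈ 2.5000.

|A| = 4, |A + A| = 10, K = 10/4 = 5/2.


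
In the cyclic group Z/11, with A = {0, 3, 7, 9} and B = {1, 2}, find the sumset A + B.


Work in Z/11Z: reduce every sum a + b modulo 11.
Enumerate all 8 pairs:
a = 0: 0+1=1, 0+2=2
a = 3: 3+1=4, 3+2=5
a = 7: 7+1=8, 7+2=9
a = 9: 9+1=10, 9+2=0
Distinct residues collected: {0, 1, 2, 4, 5, 8, 9, 10}
|A + B| = 8 (out of 11 total residues).

A + B = {0, 1, 2, 4, 5, 8, 9, 10}


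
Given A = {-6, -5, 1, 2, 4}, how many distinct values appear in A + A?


A + A = {a + a' : a, a' ∈ A}; |A| = 5.
General bounds: 2|A| - 1 ≤ |A + A| ≤ |A|(|A|+1)/2, i.e. 9 ≤ |A + A| ≤ 15.
Lower bound 2|A|-1 is attained iff A is an arithmetic progression.
Enumerate sums a + a' for a ≤ a' (symmetric, so this suffices):
a = -6: -6+-6=-12, -6+-5=-11, -6+1=-5, -6+2=-4, -6+4=-2
a = -5: -5+-5=-10, -5+1=-4, -5+2=-3, -5+4=-1
a = 1: 1+1=2, 1+2=3, 1+4=5
a = 2: 2+2=4, 2+4=6
a = 4: 4+4=8
Distinct sums: {-12, -11, -10, -5, -4, -3, -2, -1, 2, 3, 4, 5, 6, 8}
|A + A| = 14

|A + A| = 14


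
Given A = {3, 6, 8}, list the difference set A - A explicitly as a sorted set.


A - A = {a - a' : a, a' ∈ A}.
Compute a - a' for each ordered pair (a, a'):
a = 3: 3-3=0, 3-6=-3, 3-8=-5
a = 6: 6-3=3, 6-6=0, 6-8=-2
a = 8: 8-3=5, 8-6=2, 8-8=0
Collecting distinct values (and noting 0 appears from a-a):
A - A = {-5, -3, -2, 0, 2, 3, 5}
|A - A| = 7

A - A = {-5, -3, -2, 0, 2, 3, 5}


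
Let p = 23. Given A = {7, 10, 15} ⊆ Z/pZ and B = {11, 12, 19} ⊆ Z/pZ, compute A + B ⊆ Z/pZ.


Work in Z/23Z: reduce every sum a + b modulo 23.
Enumerate all 9 pairs:
a = 7: 7+11=18, 7+12=19, 7+19=3
a = 10: 10+11=21, 10+12=22, 10+19=6
a = 15: 15+11=3, 15+12=4, 15+19=11
Distinct residues collected: {3, 4, 6, 11, 18, 19, 21, 22}
|A + B| = 8 (out of 23 total residues).

A + B = {3, 4, 6, 11, 18, 19, 21, 22}


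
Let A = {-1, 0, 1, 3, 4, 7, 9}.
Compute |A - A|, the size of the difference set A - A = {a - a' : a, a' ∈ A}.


A - A = {a - a' : a, a' ∈ A}; |A| = 7.
Bounds: 2|A|-1 ≤ |A - A| ≤ |A|² - |A| + 1, i.e. 13 ≤ |A - A| ≤ 43.
Note: 0 ∈ A - A always (from a - a). The set is symmetric: if d ∈ A - A then -d ∈ A - A.
Enumerate nonzero differences d = a - a' with a > a' (then include -d):
Positive differences: {1, 2, 3, 4, 5, 6, 7, 8, 9, 10}
Full difference set: {0} ∪ (positive diffs) ∪ (negative diffs).
|A - A| = 1 + 2·10 = 21 (matches direct enumeration: 21).

|A - A| = 21


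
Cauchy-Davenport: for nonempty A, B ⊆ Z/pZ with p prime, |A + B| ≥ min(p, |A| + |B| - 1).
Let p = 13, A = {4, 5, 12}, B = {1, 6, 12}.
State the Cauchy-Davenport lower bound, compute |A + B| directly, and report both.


Cauchy-Davenport: |A + B| ≥ min(p, |A| + |B| - 1) for A, B nonempty in Z/pZ.
|A| = 3, |B| = 3, p = 13.
CD lower bound = min(13, 3 + 3 - 1) = min(13, 5) = 5.
Compute A + B mod 13 directly:
a = 4: 4+1=5, 4+6=10, 4+12=3
a = 5: 5+1=6, 5+6=11, 5+12=4
a = 12: 12+1=0, 12+6=5, 12+12=11
A + B = {0, 3, 4, 5, 6, 10, 11}, so |A + B| = 7.
Verify: 7 ≥ 5? Yes ✓.

CD lower bound = 5, actual |A + B| = 7.


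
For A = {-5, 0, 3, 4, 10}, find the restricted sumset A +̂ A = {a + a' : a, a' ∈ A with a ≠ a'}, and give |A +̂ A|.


Restricted sumset: A +̂ A = {a + a' : a ∈ A, a' ∈ A, a ≠ a'}.
Equivalently, take A + A and drop any sum 2a that is achievable ONLY as a + a for a ∈ A (i.e. sums representable only with equal summands).
Enumerate pairs (a, a') with a < a' (symmetric, so each unordered pair gives one sum; this covers all a ≠ a'):
  -5 + 0 = -5
  -5 + 3 = -2
  -5 + 4 = -1
  -5 + 10 = 5
  0 + 3 = 3
  0 + 4 = 4
  0 + 10 = 10
  3 + 4 = 7
  3 + 10 = 13
  4 + 10 = 14
Collected distinct sums: {-5, -2, -1, 3, 4, 5, 7, 10, 13, 14}
|A +̂ A| = 10
(Reference bound: |A +̂ A| ≥ 2|A| - 3 for |A| ≥ 2, with |A| = 5 giving ≥ 7.)

|A +̂ A| = 10


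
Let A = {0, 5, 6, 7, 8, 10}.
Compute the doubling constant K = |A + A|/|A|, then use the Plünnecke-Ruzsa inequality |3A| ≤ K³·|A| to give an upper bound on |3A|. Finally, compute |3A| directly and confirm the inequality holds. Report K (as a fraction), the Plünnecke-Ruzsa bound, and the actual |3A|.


|A| = 6.
Step 1: Compute A + A by enumerating all 36 pairs.
A + A = {0, 5, 6, 7, 8, 10, 11, 12, 13, 14, 15, 16, 17, 18, 20}, so |A + A| = 15.
Step 2: Doubling constant K = |A + A|/|A| = 15/6 = 15/6 ≈ 2.5000.
Step 3: Plünnecke-Ruzsa gives |3A| ≤ K³·|A| = (2.5000)³ · 6 ≈ 93.7500.
Step 4: Compute 3A = A + A + A directly by enumerating all triples (a,b,c) ∈ A³; |3A| = 25.
Step 5: Check 25 ≤ 93.7500? Yes ✓.

K = 15/6, Plünnecke-Ruzsa bound K³|A| ≈ 93.7500, |3A| = 25, inequality holds.


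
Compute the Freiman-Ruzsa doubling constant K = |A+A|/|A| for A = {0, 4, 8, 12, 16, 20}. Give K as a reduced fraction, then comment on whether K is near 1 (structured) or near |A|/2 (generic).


|A| = 6.
Compute A + A by enumerating all 36 pairs.
A + A = {0, 4, 8, 12, 16, 20, 24, 28, 32, 36, 40}, so |A + A| = 11.
K = |A + A| / |A| = 11/6 (already in lowest terms) ≈ 1.8333.
Reference: AP of size 6 gives K = 11/6 ≈ 1.8333; a fully generic set of size 6 gives K ≈ 3.5000.

|A| = 6, |A + A| = 11, K = 11/6.


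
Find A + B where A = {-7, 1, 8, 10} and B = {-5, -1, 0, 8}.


A + B = {a + b : a ∈ A, b ∈ B}.
Enumerate all |A|·|B| = 4·4 = 16 pairs (a, b) and collect distinct sums.
a = -7: -7+-5=-12, -7+-1=-8, -7+0=-7, -7+8=1
a = 1: 1+-5=-4, 1+-1=0, 1+0=1, 1+8=9
a = 8: 8+-5=3, 8+-1=7, 8+0=8, 8+8=16
a = 10: 10+-5=5, 10+-1=9, 10+0=10, 10+8=18
Collecting distinct sums: A + B = {-12, -8, -7, -4, 0, 1, 3, 5, 7, 8, 9, 10, 16, 18}
|A + B| = 14

A + B = {-12, -8, -7, -4, 0, 1, 3, 5, 7, 8, 9, 10, 16, 18}


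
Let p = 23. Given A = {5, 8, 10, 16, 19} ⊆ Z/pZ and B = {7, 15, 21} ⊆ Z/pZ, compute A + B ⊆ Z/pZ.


Work in Z/23Z: reduce every sum a + b modulo 23.
Enumerate all 15 pairs:
a = 5: 5+7=12, 5+15=20, 5+21=3
a = 8: 8+7=15, 8+15=0, 8+21=6
a = 10: 10+7=17, 10+15=2, 10+21=8
a = 16: 16+7=0, 16+15=8, 16+21=14
a = 19: 19+7=3, 19+15=11, 19+21=17
Distinct residues collected: {0, 2, 3, 6, 8, 11, 12, 14, 15, 17, 20}
|A + B| = 11 (out of 23 total residues).

A + B = {0, 2, 3, 6, 8, 11, 12, 14, 15, 17, 20}


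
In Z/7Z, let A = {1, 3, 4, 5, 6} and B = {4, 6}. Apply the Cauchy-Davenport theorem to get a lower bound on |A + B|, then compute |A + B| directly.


Cauchy-Davenport: |A + B| ≥ min(p, |A| + |B| - 1) for A, B nonempty in Z/pZ.
|A| = 5, |B| = 2, p = 7.
CD lower bound = min(7, 5 + 2 - 1) = min(7, 6) = 6.
Compute A + B mod 7 directly:
a = 1: 1+4=5, 1+6=0
a = 3: 3+4=0, 3+6=2
a = 4: 4+4=1, 4+6=3
a = 5: 5+4=2, 5+6=4
a = 6: 6+4=3, 6+6=5
A + B = {0, 1, 2, 3, 4, 5}, so |A + B| = 6.
Verify: 6 ≥ 6? Yes ✓.

CD lower bound = 6, actual |A + B| = 6.


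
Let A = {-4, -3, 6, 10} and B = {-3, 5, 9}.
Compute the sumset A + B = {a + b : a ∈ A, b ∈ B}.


A + B = {a + b : a ∈ A, b ∈ B}.
Enumerate all |A|·|B| = 4·3 = 12 pairs (a, b) and collect distinct sums.
a = -4: -4+-3=-7, -4+5=1, -4+9=5
a = -3: -3+-3=-6, -3+5=2, -3+9=6
a = 6: 6+-3=3, 6+5=11, 6+9=15
a = 10: 10+-3=7, 10+5=15, 10+9=19
Collecting distinct sums: A + B = {-7, -6, 1, 2, 3, 5, 6, 7, 11, 15, 19}
|A + B| = 11

A + B = {-7, -6, 1, 2, 3, 5, 6, 7, 11, 15, 19}


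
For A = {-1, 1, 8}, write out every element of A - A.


A - A = {a - a' : a, a' ∈ A}.
Compute a - a' for each ordered pair (a, a'):
a = -1: -1--1=0, -1-1=-2, -1-8=-9
a = 1: 1--1=2, 1-1=0, 1-8=-7
a = 8: 8--1=9, 8-1=7, 8-8=0
Collecting distinct values (and noting 0 appears from a-a):
A - A = {-9, -7, -2, 0, 2, 7, 9}
|A - A| = 7

A - A = {-9, -7, -2, 0, 2, 7, 9}


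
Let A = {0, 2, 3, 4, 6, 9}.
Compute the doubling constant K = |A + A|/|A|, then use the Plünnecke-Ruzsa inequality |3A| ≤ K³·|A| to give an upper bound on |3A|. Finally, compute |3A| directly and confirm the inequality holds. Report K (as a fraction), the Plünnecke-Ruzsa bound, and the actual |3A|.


|A| = 6.
Step 1: Compute A + A by enumerating all 36 pairs.
A + A = {0, 2, 3, 4, 5, 6, 7, 8, 9, 10, 11, 12, 13, 15, 18}, so |A + A| = 15.
Step 2: Doubling constant K = |A + A|/|A| = 15/6 = 15/6 ≈ 2.5000.
Step 3: Plünnecke-Ruzsa gives |3A| ≤ K³·|A| = (2.5000)³ · 6 ≈ 93.7500.
Step 4: Compute 3A = A + A + A directly by enumerating all triples (a,b,c) ∈ A³; |3A| = 24.
Step 5: Check 24 ≤ 93.7500? Yes ✓.

K = 15/6, Plünnecke-Ruzsa bound K³|A| ≈ 93.7500, |3A| = 24, inequality holds.


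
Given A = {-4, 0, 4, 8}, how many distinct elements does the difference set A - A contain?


A - A = {a - a' : a, a' ∈ A}; |A| = 4.
Bounds: 2|A|-1 ≤ |A - A| ≤ |A|² - |A| + 1, i.e. 7 ≤ |A - A| ≤ 13.
Note: 0 ∈ A - A always (from a - a). The set is symmetric: if d ∈ A - A then -d ∈ A - A.
Enumerate nonzero differences d = a - a' with a > a' (then include -d):
Positive differences: {4, 8, 12}
Full difference set: {0} ∪ (positive diffs) ∪ (negative diffs).
|A - A| = 1 + 2·3 = 7 (matches direct enumeration: 7).

|A - A| = 7


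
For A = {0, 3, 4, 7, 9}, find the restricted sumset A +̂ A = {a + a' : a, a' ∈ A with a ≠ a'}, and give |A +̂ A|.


Restricted sumset: A +̂ A = {a + a' : a ∈ A, a' ∈ A, a ≠ a'}.
Equivalently, take A + A and drop any sum 2a that is achievable ONLY as a + a for a ∈ A (i.e. sums representable only with equal summands).
Enumerate pairs (a, a') with a < a' (symmetric, so each unordered pair gives one sum; this covers all a ≠ a'):
  0 + 3 = 3
  0 + 4 = 4
  0 + 7 = 7
  0 + 9 = 9
  3 + 4 = 7
  3 + 7 = 10
  3 + 9 = 12
  4 + 7 = 11
  4 + 9 = 13
  7 + 9 = 16
Collected distinct sums: {3, 4, 7, 9, 10, 11, 12, 13, 16}
|A +̂ A| = 9
(Reference bound: |A +̂ A| ≥ 2|A| - 3 for |A| ≥ 2, with |A| = 5 giving ≥ 7.)

|A +̂ A| = 9


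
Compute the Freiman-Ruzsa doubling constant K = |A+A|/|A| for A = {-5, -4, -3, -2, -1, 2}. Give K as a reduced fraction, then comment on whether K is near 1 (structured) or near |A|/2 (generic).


|A| = 6.
Compute A + A by enumerating all 36 pairs.
A + A = {-10, -9, -8, -7, -6, -5, -4, -3, -2, -1, 0, 1, 4}, so |A + A| = 13.
K = |A + A| / |A| = 13/6 (already in lowest terms) ≈ 2.1667.
Reference: AP of size 6 gives K = 11/6 ≈ 1.8333; a fully generic set of size 6 gives K ≈ 3.5000.

|A| = 6, |A + A| = 13, K = 13/6.


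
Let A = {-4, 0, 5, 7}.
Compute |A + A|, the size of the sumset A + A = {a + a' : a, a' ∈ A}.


A + A = {a + a' : a, a' ∈ A}; |A| = 4.
General bounds: 2|A| - 1 ≤ |A + A| ≤ |A|(|A|+1)/2, i.e. 7 ≤ |A + A| ≤ 10.
Lower bound 2|A|-1 is attained iff A is an arithmetic progression.
Enumerate sums a + a' for a ≤ a' (symmetric, so this suffices):
a = -4: -4+-4=-8, -4+0=-4, -4+5=1, -4+7=3
a = 0: 0+0=0, 0+5=5, 0+7=7
a = 5: 5+5=10, 5+7=12
a = 7: 7+7=14
Distinct sums: {-8, -4, 0, 1, 3, 5, 7, 10, 12, 14}
|A + A| = 10

|A + A| = 10


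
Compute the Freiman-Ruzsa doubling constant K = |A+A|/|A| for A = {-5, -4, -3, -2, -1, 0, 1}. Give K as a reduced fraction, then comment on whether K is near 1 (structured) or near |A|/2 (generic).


|A| = 7.
Compute A + A by enumerating all 49 pairs.
A + A = {-10, -9, -8, -7, -6, -5, -4, -3, -2, -1, 0, 1, 2}, so |A + A| = 13.
K = |A + A| / |A| = 13/7 (already in lowest terms) ≈ 1.8571.
Reference: AP of size 7 gives K = 13/7 ≈ 1.8571; a fully generic set of size 7 gives K ≈ 4.0000.

|A| = 7, |A + A| = 13, K = 13/7.


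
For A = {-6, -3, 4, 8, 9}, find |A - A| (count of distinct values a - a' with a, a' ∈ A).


A - A = {a - a' : a, a' ∈ A}; |A| = 5.
Bounds: 2|A|-1 ≤ |A - A| ≤ |A|² - |A| + 1, i.e. 9 ≤ |A - A| ≤ 21.
Note: 0 ∈ A - A always (from a - a). The set is symmetric: if d ∈ A - A then -d ∈ A - A.
Enumerate nonzero differences d = a - a' with a > a' (then include -d):
Positive differences: {1, 3, 4, 5, 7, 10, 11, 12, 14, 15}
Full difference set: {0} ∪ (positive diffs) ∪ (negative diffs).
|A - A| = 1 + 2·10 = 21 (matches direct enumeration: 21).

|A - A| = 21


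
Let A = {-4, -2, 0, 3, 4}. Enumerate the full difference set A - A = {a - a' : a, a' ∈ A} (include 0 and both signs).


A - A = {a - a' : a, a' ∈ A}.
Compute a - a' for each ordered pair (a, a'):
a = -4: -4--4=0, -4--2=-2, -4-0=-4, -4-3=-7, -4-4=-8
a = -2: -2--4=2, -2--2=0, -2-0=-2, -2-3=-5, -2-4=-6
a = 0: 0--4=4, 0--2=2, 0-0=0, 0-3=-3, 0-4=-4
a = 3: 3--4=7, 3--2=5, 3-0=3, 3-3=0, 3-4=-1
a = 4: 4--4=8, 4--2=6, 4-0=4, 4-3=1, 4-4=0
Collecting distinct values (and noting 0 appears from a-a):
A - A = {-8, -7, -6, -5, -4, -3, -2, -1, 0, 1, 2, 3, 4, 5, 6, 7, 8}
|A - A| = 17

A - A = {-8, -7, -6, -5, -4, -3, -2, -1, 0, 1, 2, 3, 4, 5, 6, 7, 8}


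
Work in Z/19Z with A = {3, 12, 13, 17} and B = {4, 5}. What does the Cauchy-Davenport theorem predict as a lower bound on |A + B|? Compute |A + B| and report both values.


Cauchy-Davenport: |A + B| ≥ min(p, |A| + |B| - 1) for A, B nonempty in Z/pZ.
|A| = 4, |B| = 2, p = 19.
CD lower bound = min(19, 4 + 2 - 1) = min(19, 5) = 5.
Compute A + B mod 19 directly:
a = 3: 3+4=7, 3+5=8
a = 12: 12+4=16, 12+5=17
a = 13: 13+4=17, 13+5=18
a = 17: 17+4=2, 17+5=3
A + B = {2, 3, 7, 8, 16, 17, 18}, so |A + B| = 7.
Verify: 7 ≥ 5? Yes ✓.

CD lower bound = 5, actual |A + B| = 7.


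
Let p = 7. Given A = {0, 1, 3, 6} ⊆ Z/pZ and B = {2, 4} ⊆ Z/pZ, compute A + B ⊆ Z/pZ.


Work in Z/7Z: reduce every sum a + b modulo 7.
Enumerate all 8 pairs:
a = 0: 0+2=2, 0+4=4
a = 1: 1+2=3, 1+4=5
a = 3: 3+2=5, 3+4=0
a = 6: 6+2=1, 6+4=3
Distinct residues collected: {0, 1, 2, 3, 4, 5}
|A + B| = 6 (out of 7 total residues).

A + B = {0, 1, 2, 3, 4, 5}


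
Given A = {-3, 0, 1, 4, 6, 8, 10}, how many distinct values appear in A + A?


A + A = {a + a' : a, a' ∈ A}; |A| = 7.
General bounds: 2|A| - 1 ≤ |A + A| ≤ |A|(|A|+1)/2, i.e. 13 ≤ |A + A| ≤ 28.
Lower bound 2|A|-1 is attained iff A is an arithmetic progression.
Enumerate sums a + a' for a ≤ a' (symmetric, so this suffices):
a = -3: -3+-3=-6, -3+0=-3, -3+1=-2, -3+4=1, -3+6=3, -3+8=5, -3+10=7
a = 0: 0+0=0, 0+1=1, 0+4=4, 0+6=6, 0+8=8, 0+10=10
a = 1: 1+1=2, 1+4=5, 1+6=7, 1+8=9, 1+10=11
a = 4: 4+4=8, 4+6=10, 4+8=12, 4+10=14
a = 6: 6+6=12, 6+8=14, 6+10=16
a = 8: 8+8=16, 8+10=18
a = 10: 10+10=20
Distinct sums: {-6, -3, -2, 0, 1, 2, 3, 4, 5, 6, 7, 8, 9, 10, 11, 12, 14, 16, 18, 20}
|A + A| = 20

|A + A| = 20


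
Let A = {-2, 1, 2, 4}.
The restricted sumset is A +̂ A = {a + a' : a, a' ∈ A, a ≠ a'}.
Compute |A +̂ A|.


Restricted sumset: A +̂ A = {a + a' : a ∈ A, a' ∈ A, a ≠ a'}.
Equivalently, take A + A and drop any sum 2a that is achievable ONLY as a + a for a ∈ A (i.e. sums representable only with equal summands).
Enumerate pairs (a, a') with a < a' (symmetric, so each unordered pair gives one sum; this covers all a ≠ a'):
  -2 + 1 = -1
  -2 + 2 = 0
  -2 + 4 = 2
  1 + 2 = 3
  1 + 4 = 5
  2 + 4 = 6
Collected distinct sums: {-1, 0, 2, 3, 5, 6}
|A +̂ A| = 6
(Reference bound: |A +̂ A| ≥ 2|A| - 3 for |A| ≥ 2, with |A| = 4 giving ≥ 5.)

|A +̂ A| = 6


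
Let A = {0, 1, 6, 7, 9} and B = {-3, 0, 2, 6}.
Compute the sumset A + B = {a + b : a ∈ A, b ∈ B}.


A + B = {a + b : a ∈ A, b ∈ B}.
Enumerate all |A|·|B| = 5·4 = 20 pairs (a, b) and collect distinct sums.
a = 0: 0+-3=-3, 0+0=0, 0+2=2, 0+6=6
a = 1: 1+-3=-2, 1+0=1, 1+2=3, 1+6=7
a = 6: 6+-3=3, 6+0=6, 6+2=8, 6+6=12
a = 7: 7+-3=4, 7+0=7, 7+2=9, 7+6=13
a = 9: 9+-3=6, 9+0=9, 9+2=11, 9+6=15
Collecting distinct sums: A + B = {-3, -2, 0, 1, 2, 3, 4, 6, 7, 8, 9, 11, 12, 13, 15}
|A + B| = 15

A + B = {-3, -2, 0, 1, 2, 3, 4, 6, 7, 8, 9, 11, 12, 13, 15}


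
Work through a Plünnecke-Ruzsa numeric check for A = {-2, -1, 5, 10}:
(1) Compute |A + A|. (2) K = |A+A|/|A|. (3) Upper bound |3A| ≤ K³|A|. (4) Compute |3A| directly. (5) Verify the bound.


|A| = 4.
Step 1: Compute A + A by enumerating all 16 pairs.
A + A = {-4, -3, -2, 3, 4, 8, 9, 10, 15, 20}, so |A + A| = 10.
Step 2: Doubling constant K = |A + A|/|A| = 10/4 = 10/4 ≈ 2.5000.
Step 3: Plünnecke-Ruzsa gives |3A| ≤ K³·|A| = (2.5000)³ · 4 ≈ 62.5000.
Step 4: Compute 3A = A + A + A directly by enumerating all triples (a,b,c) ∈ A³; |3A| = 19.
Step 5: Check 19 ≤ 62.5000? Yes ✓.

K = 10/4, Plünnecke-Ruzsa bound K³|A| ≈ 62.5000, |3A| = 19, inequality holds.


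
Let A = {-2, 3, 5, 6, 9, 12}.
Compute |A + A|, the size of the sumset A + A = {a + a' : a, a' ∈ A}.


A + A = {a + a' : a, a' ∈ A}; |A| = 6.
General bounds: 2|A| - 1 ≤ |A + A| ≤ |A|(|A|+1)/2, i.e. 11 ≤ |A + A| ≤ 21.
Lower bound 2|A|-1 is attained iff A is an arithmetic progression.
Enumerate sums a + a' for a ≤ a' (symmetric, so this suffices):
a = -2: -2+-2=-4, -2+3=1, -2+5=3, -2+6=4, -2+9=7, -2+12=10
a = 3: 3+3=6, 3+5=8, 3+6=9, 3+9=12, 3+12=15
a = 5: 5+5=10, 5+6=11, 5+9=14, 5+12=17
a = 6: 6+6=12, 6+9=15, 6+12=18
a = 9: 9+9=18, 9+12=21
a = 12: 12+12=24
Distinct sums: {-4, 1, 3, 4, 6, 7, 8, 9, 10, 11, 12, 14, 15, 17, 18, 21, 24}
|A + A| = 17

|A + A| = 17


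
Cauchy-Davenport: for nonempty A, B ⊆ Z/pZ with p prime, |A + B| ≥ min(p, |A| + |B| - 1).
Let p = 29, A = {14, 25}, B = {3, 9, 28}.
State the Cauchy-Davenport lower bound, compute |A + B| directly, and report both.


Cauchy-Davenport: |A + B| ≥ min(p, |A| + |B| - 1) for A, B nonempty in Z/pZ.
|A| = 2, |B| = 3, p = 29.
CD lower bound = min(29, 2 + 3 - 1) = min(29, 4) = 4.
Compute A + B mod 29 directly:
a = 14: 14+3=17, 14+9=23, 14+28=13
a = 25: 25+3=28, 25+9=5, 25+28=24
A + B = {5, 13, 17, 23, 24, 28}, so |A + B| = 6.
Verify: 6 ≥ 4? Yes ✓.

CD lower bound = 4, actual |A + B| = 6.


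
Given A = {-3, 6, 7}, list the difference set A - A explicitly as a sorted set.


A - A = {a - a' : a, a' ∈ A}.
Compute a - a' for each ordered pair (a, a'):
a = -3: -3--3=0, -3-6=-9, -3-7=-10
a = 6: 6--3=9, 6-6=0, 6-7=-1
a = 7: 7--3=10, 7-6=1, 7-7=0
Collecting distinct values (and noting 0 appears from a-a):
A - A = {-10, -9, -1, 0, 1, 9, 10}
|A - A| = 7

A - A = {-10, -9, -1, 0, 1, 9, 10}


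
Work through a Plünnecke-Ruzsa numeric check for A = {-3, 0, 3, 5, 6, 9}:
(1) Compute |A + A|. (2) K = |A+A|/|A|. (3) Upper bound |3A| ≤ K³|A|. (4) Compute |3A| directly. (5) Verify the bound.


|A| = 6.
Step 1: Compute A + A by enumerating all 36 pairs.
A + A = {-6, -3, 0, 2, 3, 5, 6, 8, 9, 10, 11, 12, 14, 15, 18}, so |A + A| = 15.
Step 2: Doubling constant K = |A + A|/|A| = 15/6 = 15/6 ≈ 2.5000.
Step 3: Plünnecke-Ruzsa gives |3A| ≤ K³·|A| = (2.5000)³ · 6 ≈ 93.7500.
Step 4: Compute 3A = A + A + A directly by enumerating all triples (a,b,c) ∈ A³; |3A| = 27.
Step 5: Check 27 ≤ 93.7500? Yes ✓.

K = 15/6, Plünnecke-Ruzsa bound K³|A| ≈ 93.7500, |3A| = 27, inequality holds.


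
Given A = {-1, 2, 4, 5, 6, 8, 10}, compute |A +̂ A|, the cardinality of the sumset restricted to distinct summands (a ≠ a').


Restricted sumset: A +̂ A = {a + a' : a ∈ A, a' ∈ A, a ≠ a'}.
Equivalently, take A + A and drop any sum 2a that is achievable ONLY as a + a for a ∈ A (i.e. sums representable only with equal summands).
Enumerate pairs (a, a') with a < a' (symmetric, so each unordered pair gives one sum; this covers all a ≠ a'):
  -1 + 2 = 1
  -1 + 4 = 3
  -1 + 5 = 4
  -1 + 6 = 5
  -1 + 8 = 7
  -1 + 10 = 9
  2 + 4 = 6
  2 + 5 = 7
  2 + 6 = 8
  2 + 8 = 10
  2 + 10 = 12
  4 + 5 = 9
  4 + 6 = 10
  4 + 8 = 12
  4 + 10 = 14
  5 + 6 = 11
  5 + 8 = 13
  5 + 10 = 15
  6 + 8 = 14
  6 + 10 = 16
  8 + 10 = 18
Collected distinct sums: {1, 3, 4, 5, 6, 7, 8, 9, 10, 11, 12, 13, 14, 15, 16, 18}
|A +̂ A| = 16
(Reference bound: |A +̂ A| ≥ 2|A| - 3 for |A| ≥ 2, with |A| = 7 giving ≥ 11.)

|A +̂ A| = 16


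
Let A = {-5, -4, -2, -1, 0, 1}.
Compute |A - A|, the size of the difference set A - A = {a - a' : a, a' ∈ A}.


A - A = {a - a' : a, a' ∈ A}; |A| = 6.
Bounds: 2|A|-1 ≤ |A - A| ≤ |A|² - |A| + 1, i.e. 11 ≤ |A - A| ≤ 31.
Note: 0 ∈ A - A always (from a - a). The set is symmetric: if d ∈ A - A then -d ∈ A - A.
Enumerate nonzero differences d = a - a' with a > a' (then include -d):
Positive differences: {1, 2, 3, 4, 5, 6}
Full difference set: {0} ∪ (positive diffs) ∪ (negative diffs).
|A - A| = 1 + 2·6 = 13 (matches direct enumeration: 13).

|A - A| = 13


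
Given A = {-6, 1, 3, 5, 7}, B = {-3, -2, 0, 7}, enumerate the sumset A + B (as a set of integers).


A + B = {a + b : a ∈ A, b ∈ B}.
Enumerate all |A|·|B| = 5·4 = 20 pairs (a, b) and collect distinct sums.
a = -6: -6+-3=-9, -6+-2=-8, -6+0=-6, -6+7=1
a = 1: 1+-3=-2, 1+-2=-1, 1+0=1, 1+7=8
a = 3: 3+-3=0, 3+-2=1, 3+0=3, 3+7=10
a = 5: 5+-3=2, 5+-2=3, 5+0=5, 5+7=12
a = 7: 7+-3=4, 7+-2=5, 7+0=7, 7+7=14
Collecting distinct sums: A + B = {-9, -8, -6, -2, -1, 0, 1, 2, 3, 4, 5, 7, 8, 10, 12, 14}
|A + B| = 16

A + B = {-9, -8, -6, -2, -1, 0, 1, 2, 3, 4, 5, 7, 8, 10, 12, 14}


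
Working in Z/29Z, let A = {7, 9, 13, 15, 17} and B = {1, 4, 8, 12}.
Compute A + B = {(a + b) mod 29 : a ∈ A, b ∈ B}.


Work in Z/29Z: reduce every sum a + b modulo 29.
Enumerate all 20 pairs:
a = 7: 7+1=8, 7+4=11, 7+8=15, 7+12=19
a = 9: 9+1=10, 9+4=13, 9+8=17, 9+12=21
a = 13: 13+1=14, 13+4=17, 13+8=21, 13+12=25
a = 15: 15+1=16, 15+4=19, 15+8=23, 15+12=27
a = 17: 17+1=18, 17+4=21, 17+8=25, 17+12=0
Distinct residues collected: {0, 8, 10, 11, 13, 14, 15, 16, 17, 18, 19, 21, 23, 25, 27}
|A + B| = 15 (out of 29 total residues).

A + B = {0, 8, 10, 11, 13, 14, 15, 16, 17, 18, 19, 21, 23, 25, 27}


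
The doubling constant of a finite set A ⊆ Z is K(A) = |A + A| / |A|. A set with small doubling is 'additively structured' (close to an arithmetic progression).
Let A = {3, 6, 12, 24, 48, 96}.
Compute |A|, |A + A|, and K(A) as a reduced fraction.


|A| = 6.
Compute A + A by enumerating all 36 pairs.
A + A = {6, 9, 12, 15, 18, 24, 27, 30, 36, 48, 51, 54, 60, 72, 96, 99, 102, 108, 120, 144, 192}, so |A + A| = 21.
K = |A + A| / |A| = 21/6 = 7/2 ≈ 3.5000.
Reference: AP of size 6 gives K = 11/6 ≈ 1.8333; a fully generic set of size 6 gives K ≈ 3.5000.

|A| = 6, |A + A| = 21, K = 21/6 = 7/2.


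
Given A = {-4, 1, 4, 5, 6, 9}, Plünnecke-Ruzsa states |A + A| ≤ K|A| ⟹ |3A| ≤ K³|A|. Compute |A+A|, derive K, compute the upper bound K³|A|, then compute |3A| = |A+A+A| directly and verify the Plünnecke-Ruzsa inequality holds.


|A| = 6.
Step 1: Compute A + A by enumerating all 36 pairs.
A + A = {-8, -3, 0, 1, 2, 5, 6, 7, 8, 9, 10, 11, 12, 13, 14, 15, 18}, so |A + A| = 17.
Step 2: Doubling constant K = |A + A|/|A| = 17/6 = 17/6 ≈ 2.8333.
Step 3: Plünnecke-Ruzsa gives |3A| ≤ K³·|A| = (2.8333)³ · 6 ≈ 136.4722.
Step 4: Compute 3A = A + A + A directly by enumerating all triples (a,b,c) ∈ A³; |3A| = 30.
Step 5: Check 30 ≤ 136.4722? Yes ✓.

K = 17/6, Plünnecke-Ruzsa bound K³|A| ≈ 136.4722, |3A| = 30, inequality holds.


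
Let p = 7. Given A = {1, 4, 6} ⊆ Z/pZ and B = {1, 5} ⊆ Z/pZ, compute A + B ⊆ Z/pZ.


Work in Z/7Z: reduce every sum a + b modulo 7.
Enumerate all 6 pairs:
a = 1: 1+1=2, 1+5=6
a = 4: 4+1=5, 4+5=2
a = 6: 6+1=0, 6+5=4
Distinct residues collected: {0, 2, 4, 5, 6}
|A + B| = 5 (out of 7 total residues).

A + B = {0, 2, 4, 5, 6}


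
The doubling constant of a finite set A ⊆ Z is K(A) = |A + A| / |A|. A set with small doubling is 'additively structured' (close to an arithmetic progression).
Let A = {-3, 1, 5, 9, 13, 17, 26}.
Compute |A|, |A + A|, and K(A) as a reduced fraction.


|A| = 7.
Compute A + A by enumerating all 49 pairs.
A + A = {-6, -2, 2, 6, 10, 14, 18, 22, 23, 26, 27, 30, 31, 34, 35, 39, 43, 52}, so |A + A| = 18.
K = |A + A| / |A| = 18/7 (already in lowest terms) ≈ 2.5714.
Reference: AP of size 7 gives K = 13/7 ≈ 1.8571; a fully generic set of size 7 gives K ≈ 4.0000.

|A| = 7, |A + A| = 18, K = 18/7.


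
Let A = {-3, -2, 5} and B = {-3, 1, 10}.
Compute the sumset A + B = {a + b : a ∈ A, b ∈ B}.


A + B = {a + b : a ∈ A, b ∈ B}.
Enumerate all |A|·|B| = 3·3 = 9 pairs (a, b) and collect distinct sums.
a = -3: -3+-3=-6, -3+1=-2, -3+10=7
a = -2: -2+-3=-5, -2+1=-1, -2+10=8
a = 5: 5+-3=2, 5+1=6, 5+10=15
Collecting distinct sums: A + B = {-6, -5, -2, -1, 2, 6, 7, 8, 15}
|A + B| = 9

A + B = {-6, -5, -2, -1, 2, 6, 7, 8, 15}


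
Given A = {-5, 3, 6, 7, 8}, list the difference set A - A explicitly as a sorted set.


A - A = {a - a' : a, a' ∈ A}.
Compute a - a' for each ordered pair (a, a'):
a = -5: -5--5=0, -5-3=-8, -5-6=-11, -5-7=-12, -5-8=-13
a = 3: 3--5=8, 3-3=0, 3-6=-3, 3-7=-4, 3-8=-5
a = 6: 6--5=11, 6-3=3, 6-6=0, 6-7=-1, 6-8=-2
a = 7: 7--5=12, 7-3=4, 7-6=1, 7-7=0, 7-8=-1
a = 8: 8--5=13, 8-3=5, 8-6=2, 8-7=1, 8-8=0
Collecting distinct values (and noting 0 appears from a-a):
A - A = {-13, -12, -11, -8, -5, -4, -3, -2, -1, 0, 1, 2, 3, 4, 5, 8, 11, 12, 13}
|A - A| = 19

A - A = {-13, -12, -11, -8, -5, -4, -3, -2, -1, 0, 1, 2, 3, 4, 5, 8, 11, 12, 13}


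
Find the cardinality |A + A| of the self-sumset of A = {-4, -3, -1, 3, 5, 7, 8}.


A + A = {a + a' : a, a' ∈ A}; |A| = 7.
General bounds: 2|A| - 1 ≤ |A + A| ≤ |A|(|A|+1)/2, i.e. 13 ≤ |A + A| ≤ 28.
Lower bound 2|A|-1 is attained iff A is an arithmetic progression.
Enumerate sums a + a' for a ≤ a' (symmetric, so this suffices):
a = -4: -4+-4=-8, -4+-3=-7, -4+-1=-5, -4+3=-1, -4+5=1, -4+7=3, -4+8=4
a = -3: -3+-3=-6, -3+-1=-4, -3+3=0, -3+5=2, -3+7=4, -3+8=5
a = -1: -1+-1=-2, -1+3=2, -1+5=4, -1+7=6, -1+8=7
a = 3: 3+3=6, 3+5=8, 3+7=10, 3+8=11
a = 5: 5+5=10, 5+7=12, 5+8=13
a = 7: 7+7=14, 7+8=15
a = 8: 8+8=16
Distinct sums: {-8, -7, -6, -5, -4, -2, -1, 0, 1, 2, 3, 4, 5, 6, 7, 8, 10, 11, 12, 13, 14, 15, 16}
|A + A| = 23

|A + A| = 23


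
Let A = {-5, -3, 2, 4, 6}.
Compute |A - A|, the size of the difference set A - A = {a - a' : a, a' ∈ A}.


A - A = {a - a' : a, a' ∈ A}; |A| = 5.
Bounds: 2|A|-1 ≤ |A - A| ≤ |A|² - |A| + 1, i.e. 9 ≤ |A - A| ≤ 21.
Note: 0 ∈ A - A always (from a - a). The set is symmetric: if d ∈ A - A then -d ∈ A - A.
Enumerate nonzero differences d = a - a' with a > a' (then include -d):
Positive differences: {2, 4, 5, 7, 9, 11}
Full difference set: {0} ∪ (positive diffs) ∪ (negative diffs).
|A - A| = 1 + 2·6 = 13 (matches direct enumeration: 13).

|A - A| = 13


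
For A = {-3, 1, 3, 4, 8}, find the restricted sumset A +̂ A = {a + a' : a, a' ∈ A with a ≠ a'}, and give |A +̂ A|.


Restricted sumset: A +̂ A = {a + a' : a ∈ A, a' ∈ A, a ≠ a'}.
Equivalently, take A + A and drop any sum 2a that is achievable ONLY as a + a for a ∈ A (i.e. sums representable only with equal summands).
Enumerate pairs (a, a') with a < a' (symmetric, so each unordered pair gives one sum; this covers all a ≠ a'):
  -3 + 1 = -2
  -3 + 3 = 0
  -3 + 4 = 1
  -3 + 8 = 5
  1 + 3 = 4
  1 + 4 = 5
  1 + 8 = 9
  3 + 4 = 7
  3 + 8 = 11
  4 + 8 = 12
Collected distinct sums: {-2, 0, 1, 4, 5, 7, 9, 11, 12}
|A +̂ A| = 9
(Reference bound: |A +̂ A| ≥ 2|A| - 3 for |A| ≥ 2, with |A| = 5 giving ≥ 7.)

|A +̂ A| = 9


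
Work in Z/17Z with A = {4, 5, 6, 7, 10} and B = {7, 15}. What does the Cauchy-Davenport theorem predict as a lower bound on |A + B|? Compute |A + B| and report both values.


Cauchy-Davenport: |A + B| ≥ min(p, |A| + |B| - 1) for A, B nonempty in Z/pZ.
|A| = 5, |B| = 2, p = 17.
CD lower bound = min(17, 5 + 2 - 1) = min(17, 6) = 6.
Compute A + B mod 17 directly:
a = 4: 4+7=11, 4+15=2
a = 5: 5+7=12, 5+15=3
a = 6: 6+7=13, 6+15=4
a = 7: 7+7=14, 7+15=5
a = 10: 10+7=0, 10+15=8
A + B = {0, 2, 3, 4, 5, 8, 11, 12, 13, 14}, so |A + B| = 10.
Verify: 10 ≥ 6? Yes ✓.

CD lower bound = 6, actual |A + B| = 10.


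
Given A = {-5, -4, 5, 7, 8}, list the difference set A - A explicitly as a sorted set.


A - A = {a - a' : a, a' ∈ A}.
Compute a - a' for each ordered pair (a, a'):
a = -5: -5--5=0, -5--4=-1, -5-5=-10, -5-7=-12, -5-8=-13
a = -4: -4--5=1, -4--4=0, -4-5=-9, -4-7=-11, -4-8=-12
a = 5: 5--5=10, 5--4=9, 5-5=0, 5-7=-2, 5-8=-3
a = 7: 7--5=12, 7--4=11, 7-5=2, 7-7=0, 7-8=-1
a = 8: 8--5=13, 8--4=12, 8-5=3, 8-7=1, 8-8=0
Collecting distinct values (and noting 0 appears from a-a):
A - A = {-13, -12, -11, -10, -9, -3, -2, -1, 0, 1, 2, 3, 9, 10, 11, 12, 13}
|A - A| = 17

A - A = {-13, -12, -11, -10, -9, -3, -2, -1, 0, 1, 2, 3, 9, 10, 11, 12, 13}


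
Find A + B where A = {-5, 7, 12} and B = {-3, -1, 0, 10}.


A + B = {a + b : a ∈ A, b ∈ B}.
Enumerate all |A|·|B| = 3·4 = 12 pairs (a, b) and collect distinct sums.
a = -5: -5+-3=-8, -5+-1=-6, -5+0=-5, -5+10=5
a = 7: 7+-3=4, 7+-1=6, 7+0=7, 7+10=17
a = 12: 12+-3=9, 12+-1=11, 12+0=12, 12+10=22
Collecting distinct sums: A + B = {-8, -6, -5, 4, 5, 6, 7, 9, 11, 12, 17, 22}
|A + B| = 12

A + B = {-8, -6, -5, 4, 5, 6, 7, 9, 11, 12, 17, 22}


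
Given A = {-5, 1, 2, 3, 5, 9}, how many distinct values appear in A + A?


A + A = {a + a' : a, a' ∈ A}; |A| = 6.
General bounds: 2|A| - 1 ≤ |A + A| ≤ |A|(|A|+1)/2, i.e. 11 ≤ |A + A| ≤ 21.
Lower bound 2|A|-1 is attained iff A is an arithmetic progression.
Enumerate sums a + a' for a ≤ a' (symmetric, so this suffices):
a = -5: -5+-5=-10, -5+1=-4, -5+2=-3, -5+3=-2, -5+5=0, -5+9=4
a = 1: 1+1=2, 1+2=3, 1+3=4, 1+5=6, 1+9=10
a = 2: 2+2=4, 2+3=5, 2+5=7, 2+9=11
a = 3: 3+3=6, 3+5=8, 3+9=12
a = 5: 5+5=10, 5+9=14
a = 9: 9+9=18
Distinct sums: {-10, -4, -3, -2, 0, 2, 3, 4, 5, 6, 7, 8, 10, 11, 12, 14, 18}
|A + A| = 17

|A + A| = 17


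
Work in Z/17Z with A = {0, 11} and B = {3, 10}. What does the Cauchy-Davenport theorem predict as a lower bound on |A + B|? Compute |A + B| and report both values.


Cauchy-Davenport: |A + B| ≥ min(p, |A| + |B| - 1) for A, B nonempty in Z/pZ.
|A| = 2, |B| = 2, p = 17.
CD lower bound = min(17, 2 + 2 - 1) = min(17, 3) = 3.
Compute A + B mod 17 directly:
a = 0: 0+3=3, 0+10=10
a = 11: 11+3=14, 11+10=4
A + B = {3, 4, 10, 14}, so |A + B| = 4.
Verify: 4 ≥ 3? Yes ✓.

CD lower bound = 3, actual |A + B| = 4.


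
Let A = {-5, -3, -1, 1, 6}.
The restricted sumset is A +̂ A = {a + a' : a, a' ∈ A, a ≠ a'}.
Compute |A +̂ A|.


Restricted sumset: A +̂ A = {a + a' : a ∈ A, a' ∈ A, a ≠ a'}.
Equivalently, take A + A and drop any sum 2a that is achievable ONLY as a + a for a ∈ A (i.e. sums representable only with equal summands).
Enumerate pairs (a, a') with a < a' (symmetric, so each unordered pair gives one sum; this covers all a ≠ a'):
  -5 + -3 = -8
  -5 + -1 = -6
  -5 + 1 = -4
  -5 + 6 = 1
  -3 + -1 = -4
  -3 + 1 = -2
  -3 + 6 = 3
  -1 + 1 = 0
  -1 + 6 = 5
  1 + 6 = 7
Collected distinct sums: {-8, -6, -4, -2, 0, 1, 3, 5, 7}
|A +̂ A| = 9
(Reference bound: |A +̂ A| ≥ 2|A| - 3 for |A| ≥ 2, with |A| = 5 giving ≥ 7.)

|A +̂ A| = 9


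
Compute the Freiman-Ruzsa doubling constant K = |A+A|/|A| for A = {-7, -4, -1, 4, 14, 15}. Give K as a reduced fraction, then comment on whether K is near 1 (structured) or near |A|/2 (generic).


|A| = 6.
Compute A + A by enumerating all 36 pairs.
A + A = {-14, -11, -8, -5, -3, -2, 0, 3, 7, 8, 10, 11, 13, 14, 18, 19, 28, 29, 30}, so |A + A| = 19.
K = |A + A| / |A| = 19/6 (already in lowest terms) ≈ 3.1667.
Reference: AP of size 6 gives K = 11/6 ≈ 1.8333; a fully generic set of size 6 gives K ≈ 3.5000.

|A| = 6, |A + A| = 19, K = 19/6.


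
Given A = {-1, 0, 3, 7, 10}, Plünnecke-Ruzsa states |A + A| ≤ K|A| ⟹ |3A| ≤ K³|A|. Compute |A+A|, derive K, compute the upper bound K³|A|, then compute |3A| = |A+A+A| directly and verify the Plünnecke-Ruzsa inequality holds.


|A| = 5.
Step 1: Compute A + A by enumerating all 25 pairs.
A + A = {-2, -1, 0, 2, 3, 6, 7, 9, 10, 13, 14, 17, 20}, so |A + A| = 13.
Step 2: Doubling constant K = |A + A|/|A| = 13/5 = 13/5 ≈ 2.6000.
Step 3: Plünnecke-Ruzsa gives |3A| ≤ K³·|A| = (2.6000)³ · 5 ≈ 87.8800.
Step 4: Compute 3A = A + A + A directly by enumerating all triples (a,b,c) ∈ A³; |3A| = 25.
Step 5: Check 25 ≤ 87.8800? Yes ✓.

K = 13/5, Plünnecke-Ruzsa bound K³|A| ≈ 87.8800, |3A| = 25, inequality holds.


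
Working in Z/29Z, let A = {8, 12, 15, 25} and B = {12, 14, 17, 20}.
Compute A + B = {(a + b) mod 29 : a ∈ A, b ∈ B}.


Work in Z/29Z: reduce every sum a + b modulo 29.
Enumerate all 16 pairs:
a = 8: 8+12=20, 8+14=22, 8+17=25, 8+20=28
a = 12: 12+12=24, 12+14=26, 12+17=0, 12+20=3
a = 15: 15+12=27, 15+14=0, 15+17=3, 15+20=6
a = 25: 25+12=8, 25+14=10, 25+17=13, 25+20=16
Distinct residues collected: {0, 3, 6, 8, 10, 13, 16, 20, 22, 24, 25, 26, 27, 28}
|A + B| = 14 (out of 29 total residues).

A + B = {0, 3, 6, 8, 10, 13, 16, 20, 22, 24, 25, 26, 27, 28}


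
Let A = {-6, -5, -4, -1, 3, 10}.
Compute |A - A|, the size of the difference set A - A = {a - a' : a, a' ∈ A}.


A - A = {a - a' : a, a' ∈ A}; |A| = 6.
Bounds: 2|A|-1 ≤ |A - A| ≤ |A|² - |A| + 1, i.e. 11 ≤ |A - A| ≤ 31.
Note: 0 ∈ A - A always (from a - a). The set is symmetric: if d ∈ A - A then -d ∈ A - A.
Enumerate nonzero differences d = a - a' with a > a' (then include -d):
Positive differences: {1, 2, 3, 4, 5, 7, 8, 9, 11, 14, 15, 16}
Full difference set: {0} ∪ (positive diffs) ∪ (negative diffs).
|A - A| = 1 + 2·12 = 25 (matches direct enumeration: 25).

|A - A| = 25


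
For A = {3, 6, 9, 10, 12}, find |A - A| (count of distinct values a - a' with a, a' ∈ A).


A - A = {a - a' : a, a' ∈ A}; |A| = 5.
Bounds: 2|A|-1 ≤ |A - A| ≤ |A|² - |A| + 1, i.e. 9 ≤ |A - A| ≤ 21.
Note: 0 ∈ A - A always (from a - a). The set is symmetric: if d ∈ A - A then -d ∈ A - A.
Enumerate nonzero differences d = a - a' with a > a' (then include -d):
Positive differences: {1, 2, 3, 4, 6, 7, 9}
Full difference set: {0} ∪ (positive diffs) ∪ (negative diffs).
|A - A| = 1 + 2·7 = 15 (matches direct enumeration: 15).

|A - A| = 15


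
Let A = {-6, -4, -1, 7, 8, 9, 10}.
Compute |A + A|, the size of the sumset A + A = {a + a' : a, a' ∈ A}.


A + A = {a + a' : a, a' ∈ A}; |A| = 7.
General bounds: 2|A| - 1 ≤ |A + A| ≤ |A|(|A|+1)/2, i.e. 13 ≤ |A + A| ≤ 28.
Lower bound 2|A|-1 is attained iff A is an arithmetic progression.
Enumerate sums a + a' for a ≤ a' (symmetric, so this suffices):
a = -6: -6+-6=-12, -6+-4=-10, -6+-1=-7, -6+7=1, -6+8=2, -6+9=3, -6+10=4
a = -4: -4+-4=-8, -4+-1=-5, -4+7=3, -4+8=4, -4+9=5, -4+10=6
a = -1: -1+-1=-2, -1+7=6, -1+8=7, -1+9=8, -1+10=9
a = 7: 7+7=14, 7+8=15, 7+9=16, 7+10=17
a = 8: 8+8=16, 8+9=17, 8+10=18
a = 9: 9+9=18, 9+10=19
a = 10: 10+10=20
Distinct sums: {-12, -10, -8, -7, -5, -2, 1, 2, 3, 4, 5, 6, 7, 8, 9, 14, 15, 16, 17, 18, 19, 20}
|A + A| = 22

|A + A| = 22


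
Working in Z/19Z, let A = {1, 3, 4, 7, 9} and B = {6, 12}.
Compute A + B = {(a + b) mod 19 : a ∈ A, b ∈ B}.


Work in Z/19Z: reduce every sum a + b modulo 19.
Enumerate all 10 pairs:
a = 1: 1+6=7, 1+12=13
a = 3: 3+6=9, 3+12=15
a = 4: 4+6=10, 4+12=16
a = 7: 7+6=13, 7+12=0
a = 9: 9+6=15, 9+12=2
Distinct residues collected: {0, 2, 7, 9, 10, 13, 15, 16}
|A + B| = 8 (out of 19 total residues).

A + B = {0, 2, 7, 9, 10, 13, 15, 16}


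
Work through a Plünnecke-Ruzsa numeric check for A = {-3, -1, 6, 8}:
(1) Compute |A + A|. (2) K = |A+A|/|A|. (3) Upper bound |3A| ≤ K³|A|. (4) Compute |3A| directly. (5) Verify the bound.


|A| = 4.
Step 1: Compute A + A by enumerating all 16 pairs.
A + A = {-6, -4, -2, 3, 5, 7, 12, 14, 16}, so |A + A| = 9.
Step 2: Doubling constant K = |A + A|/|A| = 9/4 = 9/4 ≈ 2.2500.
Step 3: Plünnecke-Ruzsa gives |3A| ≤ K³·|A| = (2.2500)³ · 4 ≈ 45.5625.
Step 4: Compute 3A = A + A + A directly by enumerating all triples (a,b,c) ∈ A³; |3A| = 16.
Step 5: Check 16 ≤ 45.5625? Yes ✓.

K = 9/4, Plünnecke-Ruzsa bound K³|A| ≈ 45.5625, |3A| = 16, inequality holds.


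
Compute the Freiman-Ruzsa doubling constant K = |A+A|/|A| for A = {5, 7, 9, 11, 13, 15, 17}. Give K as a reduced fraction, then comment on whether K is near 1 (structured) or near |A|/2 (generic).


|A| = 7.
Compute A + A by enumerating all 49 pairs.
A + A = {10, 12, 14, 16, 18, 20, 22, 24, 26, 28, 30, 32, 34}, so |A + A| = 13.
K = |A + A| / |A| = 13/7 (already in lowest terms) ≈ 1.8571.
Reference: AP of size 7 gives K = 13/7 ≈ 1.8571; a fully generic set of size 7 gives K ≈ 4.0000.

|A| = 7, |A + A| = 13, K = 13/7.


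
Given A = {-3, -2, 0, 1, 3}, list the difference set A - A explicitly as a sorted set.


A - A = {a - a' : a, a' ∈ A}.
Compute a - a' for each ordered pair (a, a'):
a = -3: -3--3=0, -3--2=-1, -3-0=-3, -3-1=-4, -3-3=-6
a = -2: -2--3=1, -2--2=0, -2-0=-2, -2-1=-3, -2-3=-5
a = 0: 0--3=3, 0--2=2, 0-0=0, 0-1=-1, 0-3=-3
a = 1: 1--3=4, 1--2=3, 1-0=1, 1-1=0, 1-3=-2
a = 3: 3--3=6, 3--2=5, 3-0=3, 3-1=2, 3-3=0
Collecting distinct values (and noting 0 appears from a-a):
A - A = {-6, -5, -4, -3, -2, -1, 0, 1, 2, 3, 4, 5, 6}
|A - A| = 13

A - A = {-6, -5, -4, -3, -2, -1, 0, 1, 2, 3, 4, 5, 6}


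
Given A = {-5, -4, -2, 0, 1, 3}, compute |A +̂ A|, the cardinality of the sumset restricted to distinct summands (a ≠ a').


Restricted sumset: A +̂ A = {a + a' : a ∈ A, a' ∈ A, a ≠ a'}.
Equivalently, take A + A and drop any sum 2a that is achievable ONLY as a + a for a ∈ A (i.e. sums representable only with equal summands).
Enumerate pairs (a, a') with a < a' (symmetric, so each unordered pair gives one sum; this covers all a ≠ a'):
  -5 + -4 = -9
  -5 + -2 = -7
  -5 + 0 = -5
  -5 + 1 = -4
  -5 + 3 = -2
  -4 + -2 = -6
  -4 + 0 = -4
  -4 + 1 = -3
  -4 + 3 = -1
  -2 + 0 = -2
  -2 + 1 = -1
  -2 + 3 = 1
  0 + 1 = 1
  0 + 3 = 3
  1 + 3 = 4
Collected distinct sums: {-9, -7, -6, -5, -4, -3, -2, -1, 1, 3, 4}
|A +̂ A| = 11
(Reference bound: |A +̂ A| ≥ 2|A| - 3 for |A| ≥ 2, with |A| = 6 giving ≥ 9.)

|A +̂ A| = 11


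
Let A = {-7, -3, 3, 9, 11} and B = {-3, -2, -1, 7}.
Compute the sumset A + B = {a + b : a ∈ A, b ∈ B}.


A + B = {a + b : a ∈ A, b ∈ B}.
Enumerate all |A|·|B| = 5·4 = 20 pairs (a, b) and collect distinct sums.
a = -7: -7+-3=-10, -7+-2=-9, -7+-1=-8, -7+7=0
a = -3: -3+-3=-6, -3+-2=-5, -3+-1=-4, -3+7=4
a = 3: 3+-3=0, 3+-2=1, 3+-1=2, 3+7=10
a = 9: 9+-3=6, 9+-2=7, 9+-1=8, 9+7=16
a = 11: 11+-3=8, 11+-2=9, 11+-1=10, 11+7=18
Collecting distinct sums: A + B = {-10, -9, -8, -6, -5, -4, 0, 1, 2, 4, 6, 7, 8, 9, 10, 16, 18}
|A + B| = 17

A + B = {-10, -9, -8, -6, -5, -4, 0, 1, 2, 4, 6, 7, 8, 9, 10, 16, 18}


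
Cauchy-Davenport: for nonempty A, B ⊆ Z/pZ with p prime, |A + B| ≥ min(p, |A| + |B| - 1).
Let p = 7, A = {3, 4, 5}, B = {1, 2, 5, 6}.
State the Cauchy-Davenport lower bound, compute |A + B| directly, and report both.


Cauchy-Davenport: |A + B| ≥ min(p, |A| + |B| - 1) for A, B nonempty in Z/pZ.
|A| = 3, |B| = 4, p = 7.
CD lower bound = min(7, 3 + 4 - 1) = min(7, 6) = 6.
Compute A + B mod 7 directly:
a = 3: 3+1=4, 3+2=5, 3+5=1, 3+6=2
a = 4: 4+1=5, 4+2=6, 4+5=2, 4+6=3
a = 5: 5+1=6, 5+2=0, 5+5=3, 5+6=4
A + B = {0, 1, 2, 3, 4, 5, 6}, so |A + B| = 7.
Verify: 7 ≥ 6? Yes ✓.

CD lower bound = 6, actual |A + B| = 7.
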